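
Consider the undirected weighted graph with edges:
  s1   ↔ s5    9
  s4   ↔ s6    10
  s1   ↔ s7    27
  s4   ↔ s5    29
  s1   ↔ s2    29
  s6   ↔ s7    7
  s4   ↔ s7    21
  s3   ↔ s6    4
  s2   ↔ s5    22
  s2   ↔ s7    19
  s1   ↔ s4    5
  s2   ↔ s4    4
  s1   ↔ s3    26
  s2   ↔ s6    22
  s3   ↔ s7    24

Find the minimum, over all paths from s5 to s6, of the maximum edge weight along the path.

A few of the s5→s6 routes:
s5 - s1 - s4 - s6: max(9, 5, 10) = 10
s5 - s1 - s4 - s7 - s6: max(9, 5, 21, 7) = 21
s5 - s1 - s4 - s2 - s7 - s6: max(9, 5, 4, 19, 7) = 19
The minimum achievable maximum is 10.

10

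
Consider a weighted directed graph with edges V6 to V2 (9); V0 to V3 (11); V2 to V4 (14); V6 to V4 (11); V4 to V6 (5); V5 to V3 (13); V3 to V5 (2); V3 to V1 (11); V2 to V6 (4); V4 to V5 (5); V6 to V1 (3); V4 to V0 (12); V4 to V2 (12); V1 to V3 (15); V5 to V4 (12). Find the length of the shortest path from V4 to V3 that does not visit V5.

23

Paths from V4 to V3 avoiding V5:
V4 - V0 - V3: 12 + 11 = 23
V4 - V2 - V6 - V1 - V3: 12 + 4 + 3 + 15 = 34
V4 - V6 - V1 - V3: 5 + 3 + 15 = 23
Best route has total 23.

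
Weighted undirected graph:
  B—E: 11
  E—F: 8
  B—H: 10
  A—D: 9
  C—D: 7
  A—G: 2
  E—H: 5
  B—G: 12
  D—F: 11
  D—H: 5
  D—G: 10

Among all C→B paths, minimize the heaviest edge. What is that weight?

Checking several routes:
C - D - H - E - B: max(7, 5, 5, 11) = 11
C - D - F - E - B: max(7, 11, 8, 11) = 11
C - D - H - B: max(7, 5, 10) = 10
Smallest bottleneck: 10.

10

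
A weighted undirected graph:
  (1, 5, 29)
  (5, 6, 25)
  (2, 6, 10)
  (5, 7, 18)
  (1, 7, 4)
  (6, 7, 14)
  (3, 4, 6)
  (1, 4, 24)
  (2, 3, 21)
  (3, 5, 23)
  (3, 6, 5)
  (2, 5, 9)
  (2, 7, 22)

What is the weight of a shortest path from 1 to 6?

Checking several routes:
1-7-5-6: 4 + 18 + 25 = 47
1-7-6: 4 + 14 = 18
1-4-3-6: 24 + 6 + 5 = 35
1-7-2-6: 4 + 22 + 10 = 36
1-7-5-2-6: 4 + 18 + 9 + 10 = 41
Shortest: 18.

18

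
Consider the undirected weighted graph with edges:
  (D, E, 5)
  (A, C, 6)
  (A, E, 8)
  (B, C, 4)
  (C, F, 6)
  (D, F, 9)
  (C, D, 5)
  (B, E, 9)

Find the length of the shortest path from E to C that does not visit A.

Routes from E to C avoiding A:
E-D-F-C: 5 + 9 + 6 = 20
E-B-C: 9 + 4 = 13
E-D-C: 5 + 5 = 10
Shortest: 10.

10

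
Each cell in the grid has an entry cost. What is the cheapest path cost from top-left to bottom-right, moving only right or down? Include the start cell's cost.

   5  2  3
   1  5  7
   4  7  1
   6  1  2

19

One optimal route is r0c0→r1c0→r2c0→r3c0→r3c1→r3c2.
Its cost is 5 + 1 + 4 + 6 + 1 + 2 = 19.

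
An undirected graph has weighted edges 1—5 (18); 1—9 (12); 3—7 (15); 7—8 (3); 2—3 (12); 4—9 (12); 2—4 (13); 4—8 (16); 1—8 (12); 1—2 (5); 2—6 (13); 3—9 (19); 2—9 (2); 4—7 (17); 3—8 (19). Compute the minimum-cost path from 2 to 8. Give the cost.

A few of the 2→8 routes:
2 → 1 → 8: 5 + 12 = 17
2 → 9 → 1 → 8: 2 + 12 + 12 = 26
2 → 4 → 8: 13 + 16 = 29
Best route has total 17.

17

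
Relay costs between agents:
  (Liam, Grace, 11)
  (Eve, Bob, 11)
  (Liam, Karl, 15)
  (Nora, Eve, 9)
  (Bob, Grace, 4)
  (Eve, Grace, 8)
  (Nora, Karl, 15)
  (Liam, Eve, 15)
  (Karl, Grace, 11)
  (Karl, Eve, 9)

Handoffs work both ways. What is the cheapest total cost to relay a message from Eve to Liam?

Some routes from Eve to Liam:
Eve→Karl→Liam: 9 + 15 = 24
Eve→Liam: 15
Eve→Grace→Karl→Liam: 8 + 11 + 15 = 34
Eve→Karl→Grace→Liam: 9 + 11 + 11 = 31
Eve→Bob→Grace→Liam: 11 + 4 + 11 = 26
Eve→Grace→Liam: 8 + 11 = 19
Best route has total 15.

15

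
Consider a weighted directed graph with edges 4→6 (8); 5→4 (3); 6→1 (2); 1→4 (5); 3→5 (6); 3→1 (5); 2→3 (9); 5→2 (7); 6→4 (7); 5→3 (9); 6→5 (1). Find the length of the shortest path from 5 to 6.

11

Paths from 5 to 6:
5→3→1→4→6: 9 + 5 + 5 + 8 = 27
5→4→6: 3 + 8 = 11
5→2→3→1→4→6: 7 + 9 + 5 + 5 + 8 = 34
Shortest: 11.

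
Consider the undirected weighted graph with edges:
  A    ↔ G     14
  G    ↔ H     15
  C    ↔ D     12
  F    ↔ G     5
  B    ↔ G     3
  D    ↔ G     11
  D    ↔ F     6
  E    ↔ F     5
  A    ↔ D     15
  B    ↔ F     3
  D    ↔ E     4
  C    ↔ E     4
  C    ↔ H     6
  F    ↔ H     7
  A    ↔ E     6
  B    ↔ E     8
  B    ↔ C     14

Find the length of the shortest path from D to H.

Checking several routes:
D→F→H: 6 + 7 = 13
D→E→F→H: 4 + 5 + 7 = 16
D→E→C→H: 4 + 4 + 6 = 14
Shortest: 13.

13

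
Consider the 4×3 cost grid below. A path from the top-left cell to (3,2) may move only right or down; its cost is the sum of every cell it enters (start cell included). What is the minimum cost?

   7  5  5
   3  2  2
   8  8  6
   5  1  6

26

Take r0c0→r1c0→r1c1→r1c2→r2c2→r3c2 for a total of 7 + 3 + 2 + 2 + 6 + 6 = 26.
For comparison, the top-then-right route costs 31.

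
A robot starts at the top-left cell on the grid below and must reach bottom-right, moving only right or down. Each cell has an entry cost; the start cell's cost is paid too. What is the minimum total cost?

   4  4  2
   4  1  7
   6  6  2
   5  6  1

Take [0,0] → [0,1] → [1,1] → [2,1] → [2,2] → [3,2] for a total of 4 + 4 + 1 + 6 + 2 + 1 = 18.
(Top row then right column would cost 20.)

18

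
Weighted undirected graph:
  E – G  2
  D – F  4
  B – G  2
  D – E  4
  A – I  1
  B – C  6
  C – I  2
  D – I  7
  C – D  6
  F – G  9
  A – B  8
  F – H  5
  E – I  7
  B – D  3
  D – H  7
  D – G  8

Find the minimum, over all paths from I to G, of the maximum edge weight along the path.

Checking several routes:
I -> C -> B -> D -> E -> G: max(2, 6, 3, 4, 2) = 6
I -> C -> D -> E -> G: max(2, 6, 4, 2) = 6
I -> D -> E -> G: max(7, 4, 2) = 7
I -> C -> B -> G: max(2, 6, 2) = 6
I -> D -> C -> B -> G: max(7, 6, 6, 2) = 7
I -> C -> D -> B -> G: max(2, 6, 3, 2) = 6
Smallest bottleneck: 6.

6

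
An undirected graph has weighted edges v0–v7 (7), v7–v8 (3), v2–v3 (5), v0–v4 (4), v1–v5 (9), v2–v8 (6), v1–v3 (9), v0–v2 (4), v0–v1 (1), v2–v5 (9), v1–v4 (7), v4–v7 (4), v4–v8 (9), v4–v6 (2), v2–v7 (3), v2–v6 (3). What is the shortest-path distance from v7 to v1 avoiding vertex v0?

A few of the v7→v1 routes:
v7 - v2 - v6 - v4 - v1: 3 + 3 + 2 + 7 = 15
v7 - v4 - v1: 4 + 7 = 11
v7 - v2 - v3 - v1: 3 + 5 + 9 = 17
The minimum is 11.

11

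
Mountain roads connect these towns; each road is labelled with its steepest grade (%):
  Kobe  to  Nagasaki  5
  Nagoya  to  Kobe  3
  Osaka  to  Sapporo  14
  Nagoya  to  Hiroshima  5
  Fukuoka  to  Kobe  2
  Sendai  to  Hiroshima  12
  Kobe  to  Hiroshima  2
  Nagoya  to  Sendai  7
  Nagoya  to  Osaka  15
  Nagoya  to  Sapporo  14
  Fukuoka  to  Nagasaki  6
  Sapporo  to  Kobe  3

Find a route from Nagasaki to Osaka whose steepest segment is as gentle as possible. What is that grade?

Comparing a few candidate routes:
Nagasaki→Fukuoka→Kobe→Nagoya→Sapporo→Osaka: max(6, 2, 3, 14, 14) = 14
Nagasaki→Fukuoka→Kobe→Hiroshima→Sendai→Nagoya→Sapporo→Osaka: max(6, 2, 2, 12, 7, 14, 14) = 14
Nagasaki→Fukuoka→Kobe→Sapporo→Osaka: max(6, 2, 3, 14) = 14
Nagasaki→Fukuoka→Kobe→Hiroshima→Nagoya→Sapporo→Osaka: max(6, 2, 2, 5, 14, 14) = 14
Smallest bottleneck: 14%.

14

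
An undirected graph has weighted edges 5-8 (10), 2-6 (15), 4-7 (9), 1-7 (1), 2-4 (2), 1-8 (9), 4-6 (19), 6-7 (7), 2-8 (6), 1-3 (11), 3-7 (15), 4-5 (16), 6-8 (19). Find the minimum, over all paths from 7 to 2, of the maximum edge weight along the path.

9

A few of the 7→2 routes:
7 → 6 → 2: max(7, 15) = 15
7 → 3 → 1 → 8 → 2: max(15, 11, 9, 6) = 15
7 → 4 → 2: max(9, 2) = 9
7 → 1 → 8 → 2: max(1, 9, 6) = 9
Smallest bottleneck: 9.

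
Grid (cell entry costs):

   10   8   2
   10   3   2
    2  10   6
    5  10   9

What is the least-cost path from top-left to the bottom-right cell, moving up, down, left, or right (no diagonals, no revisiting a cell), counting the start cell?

Path (0,0) → (0,1) → (0,2) → (1,2) → (2,2) → (3,2): 10 + 8 + 2 + 2 + 6 + 9 = 37.

37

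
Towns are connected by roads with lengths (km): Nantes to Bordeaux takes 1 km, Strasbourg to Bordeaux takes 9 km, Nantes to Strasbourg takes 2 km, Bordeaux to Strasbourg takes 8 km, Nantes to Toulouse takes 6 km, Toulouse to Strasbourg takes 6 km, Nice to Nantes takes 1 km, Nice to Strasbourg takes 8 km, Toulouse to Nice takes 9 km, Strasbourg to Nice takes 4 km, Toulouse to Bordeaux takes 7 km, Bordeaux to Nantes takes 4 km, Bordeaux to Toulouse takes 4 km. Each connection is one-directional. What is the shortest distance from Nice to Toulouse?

6

Checking several routes:
Nice - Nantes - Strasbourg - Bordeaux - Toulouse: 1 + 2 + 9 + 4 = 16
Nice - Nantes - Bordeaux - Toulouse: 1 + 1 + 4 = 6
Nice - Nantes - Toulouse: 1 + 6 = 7
Shortest: 6 km.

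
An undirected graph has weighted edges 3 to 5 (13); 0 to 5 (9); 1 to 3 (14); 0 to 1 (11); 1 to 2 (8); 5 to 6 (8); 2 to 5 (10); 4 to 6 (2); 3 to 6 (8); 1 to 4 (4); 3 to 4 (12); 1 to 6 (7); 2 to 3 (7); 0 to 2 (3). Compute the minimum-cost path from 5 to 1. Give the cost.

14

A few of the 5→1 routes:
5→0→2→1: 9 + 3 + 8 = 20
5→2→1: 10 + 8 = 18
5→6→4→1: 8 + 2 + 4 = 14
5→6→1: 8 + 7 = 15
5→0→1: 9 + 11 = 20
Best route has total 14.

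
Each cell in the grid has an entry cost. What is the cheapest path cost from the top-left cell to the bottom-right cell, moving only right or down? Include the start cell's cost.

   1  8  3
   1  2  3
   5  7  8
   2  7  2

17

Path r0c0 -> r1c0 -> r1c1 -> r1c2 -> r2c2 -> r3c2: 1 + 1 + 2 + 3 + 8 + 2 = 17.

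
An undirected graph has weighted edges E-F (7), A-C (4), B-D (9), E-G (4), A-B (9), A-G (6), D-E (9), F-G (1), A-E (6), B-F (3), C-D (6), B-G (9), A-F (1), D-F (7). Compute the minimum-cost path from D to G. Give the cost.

A few of the D→G routes:
D→F→G: 7 + 1 = 8
D→E→G: 9 + 4 = 13
D→C→A→F→G: 6 + 4 + 1 + 1 = 12
D→B→F→G: 9 + 3 + 1 = 13
Best route has total 8.

8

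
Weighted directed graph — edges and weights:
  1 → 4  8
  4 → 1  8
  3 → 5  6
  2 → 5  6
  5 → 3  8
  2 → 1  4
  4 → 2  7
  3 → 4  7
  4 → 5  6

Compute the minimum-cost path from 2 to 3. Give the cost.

14

Candidate routes:
2 → 1 → 4 → 5 → 3: 4 + 8 + 6 + 8 = 26
2 → 5 → 3: 6 + 8 = 14
Shortest: 14.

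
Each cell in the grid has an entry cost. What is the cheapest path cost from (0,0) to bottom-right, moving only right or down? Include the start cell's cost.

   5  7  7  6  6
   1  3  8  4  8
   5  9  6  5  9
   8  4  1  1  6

Path (0,0) (1,0) (1,1) (2,1) (3,1) (3,2) (3,3) (3,4): 5 + 1 + 3 + 9 + 4 + 1 + 1 + 6 = 30.

30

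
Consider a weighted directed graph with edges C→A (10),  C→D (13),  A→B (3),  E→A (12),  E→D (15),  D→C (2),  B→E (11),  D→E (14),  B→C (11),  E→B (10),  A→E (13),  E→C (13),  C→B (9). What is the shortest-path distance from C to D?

Routes from C to D:
C - D: 13
C - A - E - D: 10 + 13 + 15 = 38
C - B - E - D: 9 + 11 + 15 = 35
C - A - B - E - D: 10 + 3 + 11 + 15 = 39
Best route has total 13.

13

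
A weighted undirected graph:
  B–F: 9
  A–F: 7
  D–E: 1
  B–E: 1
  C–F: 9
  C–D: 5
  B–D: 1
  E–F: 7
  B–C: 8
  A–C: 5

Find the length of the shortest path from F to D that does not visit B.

8

Candidate routes:
F→A→C→D: 7 + 5 + 5 = 17
F→C→D: 9 + 5 = 14
F→E→D: 7 + 1 = 8
Best route has total 8.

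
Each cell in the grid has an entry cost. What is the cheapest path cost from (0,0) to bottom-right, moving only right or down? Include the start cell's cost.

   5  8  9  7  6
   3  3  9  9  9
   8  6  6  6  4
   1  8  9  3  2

34

Cheapest: r0c0→r1c0→r1c1→r2c1→r2c2→r2c3→r3c3→r3c4
  5 + 3 + 3 + 6 + 6 + 6 + 3 + 2 = 34
For comparison, the top-then-right route costs 50.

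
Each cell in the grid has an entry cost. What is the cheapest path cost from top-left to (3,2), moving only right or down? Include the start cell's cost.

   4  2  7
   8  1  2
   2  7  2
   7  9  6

17

Cheapest: [0,0] → [0,1] → [1,1] → [1,2] → [2,2] → [3,2]
  4 + 2 + 1 + 2 + 2 + 6 = 17
(Top row then right column would cost 23.)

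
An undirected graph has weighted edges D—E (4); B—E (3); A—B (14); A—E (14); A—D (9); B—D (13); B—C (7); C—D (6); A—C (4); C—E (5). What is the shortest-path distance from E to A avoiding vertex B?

9

Routes from E to A avoiding B:
E - C - D - A: 5 + 6 + 9 = 20
E - A: 14
E - D - A: 4 + 9 = 13
E - C - A: 5 + 4 = 9
E - D - C - A: 4 + 6 + 4 = 14
The minimum is 9.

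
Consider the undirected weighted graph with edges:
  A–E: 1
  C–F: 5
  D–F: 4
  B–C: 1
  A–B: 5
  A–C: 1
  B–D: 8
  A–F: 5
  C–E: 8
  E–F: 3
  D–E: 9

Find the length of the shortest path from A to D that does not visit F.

10

Some routes from A to D avoiding F:
A → E → D: 1 + 9 = 10
A → C → E → D: 1 + 8 + 9 = 18
A → C → B → D: 1 + 1 + 8 = 10
A → B → D: 5 + 8 = 13
Shortest: 10.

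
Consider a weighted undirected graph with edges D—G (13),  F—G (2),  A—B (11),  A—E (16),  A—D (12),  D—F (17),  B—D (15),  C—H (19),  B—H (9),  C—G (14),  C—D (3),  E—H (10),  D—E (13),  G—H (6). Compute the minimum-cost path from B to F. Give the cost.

Comparing a few candidate routes:
B→A→D→G→F: 11 + 12 + 13 + 2 = 38
B→H→G→F: 9 + 6 + 2 = 17
B→D→F: 15 + 17 = 32
B→D→C→G→F: 15 + 3 + 14 + 2 = 34
B→D→G→F: 15 + 13 + 2 = 30
The minimum is 17.

17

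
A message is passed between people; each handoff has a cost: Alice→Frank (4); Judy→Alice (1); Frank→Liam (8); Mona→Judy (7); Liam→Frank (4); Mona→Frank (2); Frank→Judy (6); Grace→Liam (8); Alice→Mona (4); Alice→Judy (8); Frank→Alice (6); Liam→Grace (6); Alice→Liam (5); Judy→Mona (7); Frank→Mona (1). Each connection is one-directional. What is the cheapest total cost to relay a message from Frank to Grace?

Routes from Frank to Grace:
Frank→Mona→Judy→Alice→Liam→Grace: 1 + 7 + 1 + 5 + 6 = 20
Frank→Judy→Alice→Liam→Grace: 6 + 1 + 5 + 6 = 18
Frank→Alice→Liam→Grace: 6 + 5 + 6 = 17
Frank→Liam→Grace: 8 + 6 = 14
Shortest: 14.

14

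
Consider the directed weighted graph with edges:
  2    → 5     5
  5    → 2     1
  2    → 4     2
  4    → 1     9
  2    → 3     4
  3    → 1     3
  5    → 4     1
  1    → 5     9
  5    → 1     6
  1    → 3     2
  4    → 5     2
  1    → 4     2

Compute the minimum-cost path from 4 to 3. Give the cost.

7

Paths from 4 to 3:
4-1-3: 9 + 2 = 11
4-5-1-3: 2 + 6 + 2 = 10
4-1-5-2-3: 9 + 9 + 1 + 4 = 23
4-5-2-3: 2 + 1 + 4 = 7
Best route has total 7.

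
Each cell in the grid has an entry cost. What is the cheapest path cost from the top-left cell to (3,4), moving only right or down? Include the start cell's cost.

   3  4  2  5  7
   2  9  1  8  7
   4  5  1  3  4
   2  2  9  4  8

Cheapest: r0c0 → r0c1 → r0c2 → r1c2 → r2c2 → r2c3 → r2c4 → r3c4
  3 + 4 + 2 + 1 + 1 + 3 + 4 + 8 = 26
(Top row then right column would cost 40.)

26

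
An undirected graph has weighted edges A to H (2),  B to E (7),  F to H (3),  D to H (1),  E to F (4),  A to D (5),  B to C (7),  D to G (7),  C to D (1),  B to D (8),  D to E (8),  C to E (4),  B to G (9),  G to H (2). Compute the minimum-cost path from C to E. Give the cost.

4

Comparing a few candidate routes:
C→E: 4
C→B→E: 7 + 7 = 14
C→D→A→H→F→E: 1 + 5 + 2 + 3 + 4 = 15
C→D→H→F→E: 1 + 1 + 3 + 4 = 9
C→D→B→E: 1 + 8 + 7 = 16
C→D→E: 1 + 8 = 9
Shortest: 4.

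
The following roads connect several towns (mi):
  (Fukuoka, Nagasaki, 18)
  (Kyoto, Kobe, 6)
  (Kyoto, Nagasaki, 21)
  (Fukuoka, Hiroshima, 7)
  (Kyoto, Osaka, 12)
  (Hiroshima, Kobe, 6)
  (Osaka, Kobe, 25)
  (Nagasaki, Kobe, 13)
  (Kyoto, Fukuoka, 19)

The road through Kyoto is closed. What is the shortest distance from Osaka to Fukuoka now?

Routes from Osaka to Fukuoka avoiding Kyoto:
Osaka - Kobe - Hiroshima - Fukuoka: 25 + 6 + 7 = 38
Osaka - Kobe - Nagasaki - Fukuoka: 25 + 13 + 18 = 56
Best route has total 38 mi.

38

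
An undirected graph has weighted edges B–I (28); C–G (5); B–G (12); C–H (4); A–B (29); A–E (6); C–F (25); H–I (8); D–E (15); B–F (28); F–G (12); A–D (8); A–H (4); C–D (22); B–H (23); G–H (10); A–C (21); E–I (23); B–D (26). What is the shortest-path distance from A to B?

25

Comparing a few candidate routes:
A-H-G-B: 4 + 10 + 12 = 26
A-H-C-G-B: 4 + 4 + 5 + 12 = 25
A-B: 29
A-C-G-B: 21 + 5 + 12 = 38
A-D-B: 8 + 26 = 34
A-H-B: 4 + 23 = 27
The minimum is 25.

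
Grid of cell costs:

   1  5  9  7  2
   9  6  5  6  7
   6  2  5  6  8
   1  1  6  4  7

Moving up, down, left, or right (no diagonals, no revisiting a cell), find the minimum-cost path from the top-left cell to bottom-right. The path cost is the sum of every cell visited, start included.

32

Cheapest: [0,0] → [0,1] → [1,1] → [2,1] → [3,1] → [3,2] → [3,3] → [3,4]
  1 + 5 + 6 + 2 + 1 + 6 + 4 + 7 = 32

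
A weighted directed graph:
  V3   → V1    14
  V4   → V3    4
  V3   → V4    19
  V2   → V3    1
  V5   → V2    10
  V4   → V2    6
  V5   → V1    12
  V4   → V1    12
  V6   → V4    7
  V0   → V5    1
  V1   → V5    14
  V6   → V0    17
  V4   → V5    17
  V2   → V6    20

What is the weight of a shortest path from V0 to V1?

13

Routes from V0 to V1:
V0 → V5 → V2 → V3 → V1: 1 + 10 + 1 + 14 = 26
V0 → V5 → V2 → V6 → V4 → V3 → V1: 1 + 10 + 20 + 7 + 4 + 14 = 56
V0 → V5 → V2 → V6 → V4 → V1: 1 + 10 + 20 + 7 + 12 = 50
V0 → V5 → V1: 1 + 12 = 13
V0 → V5 → V2 → V3 → V4 → V1: 1 + 10 + 1 + 19 + 12 = 43
Best route has total 13.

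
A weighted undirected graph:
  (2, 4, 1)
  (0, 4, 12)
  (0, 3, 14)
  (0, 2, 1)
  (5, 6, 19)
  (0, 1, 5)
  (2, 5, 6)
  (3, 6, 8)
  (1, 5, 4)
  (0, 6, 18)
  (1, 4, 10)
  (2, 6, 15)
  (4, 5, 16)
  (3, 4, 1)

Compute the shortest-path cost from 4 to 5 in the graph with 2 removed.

A few of the 4→5 routes:
4 -> 1 -> 5: 10 + 4 = 14
4 -> 3 -> 0 -> 1 -> 5: 1 + 14 + 5 + 4 = 24
4 -> 3 -> 6 -> 5: 1 + 8 + 19 = 28
4 -> 5: 16
4 -> 0 -> 1 -> 5: 12 + 5 + 4 = 21
4 -> 3 -> 6 -> 0 -> 1 -> 5: 1 + 8 + 18 + 5 + 4 = 36
Best route has total 14.

14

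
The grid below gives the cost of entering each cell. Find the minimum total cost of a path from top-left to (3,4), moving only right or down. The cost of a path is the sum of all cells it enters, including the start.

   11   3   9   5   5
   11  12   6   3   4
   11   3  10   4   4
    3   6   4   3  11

Best path: [0,0]→[0,1]→[0,2]→[0,3]→[1,3]→[2,3]→[3,3]→[3,4]
Cost: 11 + 3 + 9 + 5 + 3 + 4 + 3 + 11 = 49
For comparison, the top-then-right route costs 52.

49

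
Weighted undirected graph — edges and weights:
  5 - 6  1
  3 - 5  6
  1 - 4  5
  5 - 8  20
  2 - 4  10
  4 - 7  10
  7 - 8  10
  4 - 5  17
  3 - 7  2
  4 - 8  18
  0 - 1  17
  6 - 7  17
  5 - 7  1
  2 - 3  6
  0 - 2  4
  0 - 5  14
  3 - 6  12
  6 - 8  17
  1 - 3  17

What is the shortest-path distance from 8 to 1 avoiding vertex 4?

29

Some routes from 8 to 1 avoiding 4:
8→7→5→3→1: 10 + 1 + 6 + 17 = 34
8→7→3→1: 10 + 2 + 17 = 29
8→7→5→6→3→1: 10 + 1 + 1 + 12 + 17 = 41
8→7→3→2→0→1: 10 + 2 + 6 + 4 + 17 = 39
8→6→5→7→3→1: 17 + 1 + 1 + 2 + 17 = 38
8→5→7→3→1: 20 + 1 + 2 + 17 = 40
The minimum is 29.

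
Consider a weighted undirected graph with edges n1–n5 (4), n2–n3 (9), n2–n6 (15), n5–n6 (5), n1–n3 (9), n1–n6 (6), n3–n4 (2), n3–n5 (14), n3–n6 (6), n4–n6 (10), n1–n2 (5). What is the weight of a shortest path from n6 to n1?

A few of the n6→n1 routes:
n6→n5→n1: 5 + 4 = 9
n6→n3→n1: 6 + 9 = 15
n6→n1: 6
Best route has total 6.

6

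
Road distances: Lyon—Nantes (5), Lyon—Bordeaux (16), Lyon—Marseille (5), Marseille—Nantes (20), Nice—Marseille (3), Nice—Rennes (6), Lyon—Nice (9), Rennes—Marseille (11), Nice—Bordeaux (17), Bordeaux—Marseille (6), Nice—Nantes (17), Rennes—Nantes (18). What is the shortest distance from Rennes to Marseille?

9

Comparing a few candidate routes:
Rennes -> Nice -> Bordeaux -> Marseille: 6 + 17 + 6 = 29
Rennes -> Marseille: 11
Rennes -> Nice -> Marseille: 6 + 3 = 9
Rennes -> Nice -> Lyon -> Marseille: 6 + 9 + 5 = 20
Rennes -> Nantes -> Lyon -> Marseille: 18 + 5 + 5 = 28
Best route has total 9.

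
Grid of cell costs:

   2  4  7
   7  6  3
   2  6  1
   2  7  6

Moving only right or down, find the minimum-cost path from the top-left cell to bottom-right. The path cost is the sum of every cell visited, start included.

One optimal route is [0,0] -> [0,1] -> [1,1] -> [1,2] -> [2,2] -> [3,2].
Its cost is 2 + 4 + 6 + 3 + 1 + 6 = 22.

22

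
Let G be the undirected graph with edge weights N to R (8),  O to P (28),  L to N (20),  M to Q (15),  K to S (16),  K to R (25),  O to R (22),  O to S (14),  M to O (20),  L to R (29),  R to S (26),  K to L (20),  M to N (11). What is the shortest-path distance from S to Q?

49

Checking several routes:
S→K→R→N→M→Q: 16 + 25 + 8 + 11 + 15 = 75
S→R→N→M→Q: 26 + 8 + 11 + 15 = 60
S→O→R→N→M→Q: 14 + 22 + 8 + 11 + 15 = 70
S→O→M→Q: 14 + 20 + 15 = 49
The minimum is 49.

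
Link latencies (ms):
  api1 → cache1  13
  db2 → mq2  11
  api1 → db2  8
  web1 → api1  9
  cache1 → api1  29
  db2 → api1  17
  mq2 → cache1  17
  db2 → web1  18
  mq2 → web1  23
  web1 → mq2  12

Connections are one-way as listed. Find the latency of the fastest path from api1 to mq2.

Routes from api1 to mq2:
api1 -> db2 -> mq2: 8 + 11 = 19
api1 -> db2 -> web1 -> mq2: 8 + 18 + 12 = 38
Best route has total 19 ms.

19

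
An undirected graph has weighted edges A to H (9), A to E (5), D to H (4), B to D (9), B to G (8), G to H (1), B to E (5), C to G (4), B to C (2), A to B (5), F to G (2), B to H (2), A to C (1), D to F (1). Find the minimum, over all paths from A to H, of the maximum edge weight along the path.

Comparing a few candidate routes:
A -> C -> B -> H: max(1, 2, 2) = 2
A -> C -> G -> H: max(1, 4, 1) = 4
A -> C -> G -> F -> D -> H: max(1, 4, 2, 1, 4) = 4
A -> B -> C -> G -> F -> D -> H: max(5, 2, 4, 2, 1, 4) = 5
A -> B -> C -> G -> H: max(5, 2, 4, 1) = 5
The minimum achievable maximum is 2.

2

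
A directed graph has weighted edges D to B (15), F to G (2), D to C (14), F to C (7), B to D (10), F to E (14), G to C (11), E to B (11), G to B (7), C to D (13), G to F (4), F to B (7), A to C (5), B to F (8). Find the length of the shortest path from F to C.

Routes from F to C:
F → G → C: 2 + 11 = 13
F → B → D → C: 7 + 10 + 14 = 31
F → G → B → D → C: 2 + 7 + 10 + 14 = 33
F → C: 7
F → E → B → D → C: 14 + 11 + 10 + 14 = 49
The minimum is 7.

7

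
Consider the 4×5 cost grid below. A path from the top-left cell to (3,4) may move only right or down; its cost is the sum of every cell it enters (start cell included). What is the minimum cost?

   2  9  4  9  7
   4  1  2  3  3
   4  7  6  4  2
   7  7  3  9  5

22

Best path: (0,0)→(1,0)→(1,1)→(1,2)→(1,3)→(1,4)→(2,4)→(3,4)
Cost: 2 + 4 + 1 + 2 + 3 + 3 + 2 + 5 = 22
For comparison, the top-then-right route costs 41.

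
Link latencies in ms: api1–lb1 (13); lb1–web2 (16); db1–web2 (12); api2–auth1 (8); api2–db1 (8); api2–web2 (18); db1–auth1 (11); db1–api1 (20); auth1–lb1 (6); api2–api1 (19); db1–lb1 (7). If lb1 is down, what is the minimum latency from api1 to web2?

Checking several routes:
api1 -> api2 -> db1 -> web2: 19 + 8 + 12 = 39
api1 -> api2 -> web2: 19 + 18 = 37
api1 -> db1 -> web2: 20 + 12 = 32
api1 -> db1 -> api2 -> web2: 20 + 8 + 18 = 46
Best route has total 32 ms.

32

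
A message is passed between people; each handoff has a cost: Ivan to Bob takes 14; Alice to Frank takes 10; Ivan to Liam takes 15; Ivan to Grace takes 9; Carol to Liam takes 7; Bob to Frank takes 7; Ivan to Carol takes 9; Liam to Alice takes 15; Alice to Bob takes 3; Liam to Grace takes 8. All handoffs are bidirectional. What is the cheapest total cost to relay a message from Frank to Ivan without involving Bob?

40

Routes from Frank to Ivan avoiding Bob:
Frank - Alice - Liam - Grace - Ivan: 10 + 15 + 8 + 9 = 42
Frank - Alice - Liam - Carol - Ivan: 10 + 15 + 7 + 9 = 41
Frank - Alice - Liam - Ivan: 10 + 15 + 15 = 40
Shortest: 40.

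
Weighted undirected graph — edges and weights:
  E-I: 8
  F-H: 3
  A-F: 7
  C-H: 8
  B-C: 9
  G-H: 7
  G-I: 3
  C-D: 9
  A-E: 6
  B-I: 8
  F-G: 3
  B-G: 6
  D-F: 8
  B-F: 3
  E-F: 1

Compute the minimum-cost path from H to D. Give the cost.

A few of the H→D routes:
H-G-F-D: 7 + 3 + 8 = 18
H-C-D: 8 + 9 = 17
H-F-D: 3 + 8 = 11
Best route has total 11.

11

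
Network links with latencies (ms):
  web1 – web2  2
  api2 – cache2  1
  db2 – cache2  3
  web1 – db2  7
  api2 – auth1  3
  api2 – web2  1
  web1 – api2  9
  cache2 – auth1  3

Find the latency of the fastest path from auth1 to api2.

3

Candidate routes:
auth1 -> api2: 3
auth1 -> cache2 -> api2: 3 + 1 = 4
auth1 -> cache2 -> db2 -> web1 -> api2: 3 + 3 + 7 + 9 = 22
auth1 -> cache2 -> db2 -> web1 -> web2 -> api2: 3 + 3 + 7 + 2 + 1 = 16
Shortest: 3 ms.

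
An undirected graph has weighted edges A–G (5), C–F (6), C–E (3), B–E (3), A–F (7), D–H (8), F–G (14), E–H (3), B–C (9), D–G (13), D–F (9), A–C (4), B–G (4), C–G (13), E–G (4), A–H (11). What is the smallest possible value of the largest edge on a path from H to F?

Some routes from H to F:
H → E → C → F: max(3, 3, 6) = 6
H → E → G → A → C → F: max(3, 4, 5, 4, 6) = 6
H → E → B → G → A → C → F: max(3, 3, 4, 5, 4, 6) = 6
Best route has worst link 6.

6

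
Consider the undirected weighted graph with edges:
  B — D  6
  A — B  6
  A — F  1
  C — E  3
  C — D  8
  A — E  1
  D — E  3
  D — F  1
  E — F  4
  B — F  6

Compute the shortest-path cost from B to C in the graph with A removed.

Some routes from B to C avoiding A:
B - F - E - C: 6 + 4 + 3 = 13
B - D - E - C: 6 + 3 + 3 = 12
B - F - D - E - C: 6 + 1 + 3 + 3 = 13
The minimum is 12.

12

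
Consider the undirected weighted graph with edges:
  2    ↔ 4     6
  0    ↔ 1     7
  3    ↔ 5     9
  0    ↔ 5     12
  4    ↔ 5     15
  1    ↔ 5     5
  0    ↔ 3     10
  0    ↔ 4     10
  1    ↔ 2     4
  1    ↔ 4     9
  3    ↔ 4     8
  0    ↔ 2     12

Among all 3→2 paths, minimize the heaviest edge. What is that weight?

8

Some routes from 3 to 2:
3-0-4-1-2: max(10, 10, 9, 4) = 10
3-4-1-2: max(8, 9, 4) = 9
3-4-2: max(8, 6) = 8
3-5-1-4-2: max(9, 5, 9, 6) = 9
3-5-1-2: max(9, 5, 4) = 9
Best route has worst link 8.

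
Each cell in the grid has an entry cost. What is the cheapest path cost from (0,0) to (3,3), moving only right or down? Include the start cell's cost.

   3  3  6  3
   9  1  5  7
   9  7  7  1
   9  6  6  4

Take [0,0] → [0,1] → [1,1] → [1,2] → [1,3] → [2,3] → [3,3] for a total of 3 + 3 + 1 + 5 + 7 + 1 + 4 = 24.
For comparison, the top-then-right route costs 27.

24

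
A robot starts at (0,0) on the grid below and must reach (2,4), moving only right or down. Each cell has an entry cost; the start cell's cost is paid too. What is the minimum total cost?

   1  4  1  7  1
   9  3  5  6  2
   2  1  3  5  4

Cheapest: [0,0] -> [0,1] -> [0,2] -> [0,3] -> [0,4] -> [1,4] -> [2,4]
  1 + 4 + 1 + 7 + 1 + 2 + 4 = 20

20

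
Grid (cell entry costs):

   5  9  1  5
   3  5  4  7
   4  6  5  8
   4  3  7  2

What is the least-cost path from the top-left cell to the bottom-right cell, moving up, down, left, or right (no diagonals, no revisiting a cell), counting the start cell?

One optimal route is r0c0 → r1c0 → r2c0 → r3c0 → r3c1 → r3c2 → r3c3.
Its cost is 5 + 3 + 4 + 4 + 3 + 7 + 2 = 28.

28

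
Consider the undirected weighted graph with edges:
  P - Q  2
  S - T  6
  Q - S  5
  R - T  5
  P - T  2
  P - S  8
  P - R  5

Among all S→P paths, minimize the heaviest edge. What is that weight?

5

Routes from S to P:
S - P: max(8) = 8
S - Q - P: max(5, 2) = 5
S - T - P: max(6, 2) = 6
S - T - R - P: max(6, 5, 5) = 6
Best route has worst link 5.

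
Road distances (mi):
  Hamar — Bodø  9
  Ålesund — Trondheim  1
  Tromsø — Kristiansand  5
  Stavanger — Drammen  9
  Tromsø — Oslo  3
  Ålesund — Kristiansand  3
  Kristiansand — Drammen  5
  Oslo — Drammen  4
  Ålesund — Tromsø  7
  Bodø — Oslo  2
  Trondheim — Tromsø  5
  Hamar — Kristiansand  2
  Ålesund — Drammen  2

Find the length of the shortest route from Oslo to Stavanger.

Checking several routes:
Oslo - Tromsø - Kristiansand - Ålesund - Drammen - Stavanger: 3 + 5 + 3 + 2 + 9 = 22
Oslo - Drammen - Stavanger: 4 + 9 = 13
Oslo - Tromsø - Trondheim - Ålesund - Drammen - Stavanger: 3 + 5 + 1 + 2 + 9 = 20
Oslo - Tromsø - Ålesund - Drammen - Stavanger: 3 + 7 + 2 + 9 = 21
Oslo - Tromsø - Kristiansand - Drammen - Stavanger: 3 + 5 + 5 + 9 = 22
The minimum is 13 mi.

13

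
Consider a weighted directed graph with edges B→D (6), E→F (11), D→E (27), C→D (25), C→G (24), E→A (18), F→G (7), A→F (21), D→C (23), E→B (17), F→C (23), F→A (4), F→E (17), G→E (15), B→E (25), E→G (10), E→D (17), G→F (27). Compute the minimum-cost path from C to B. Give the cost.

56

Candidate routes:
C → G → E → B: 24 + 15 + 17 = 56
C → D → E → B: 25 + 27 + 17 = 69
C → G → F → E → B: 24 + 27 + 17 + 17 = 85
Shortest: 56.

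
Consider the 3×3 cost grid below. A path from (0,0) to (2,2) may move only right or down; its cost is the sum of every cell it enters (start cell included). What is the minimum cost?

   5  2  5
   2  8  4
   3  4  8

22

Path [0,0] [1,0] [2,0] [2,1] [2,2]: 5 + 2 + 3 + 4 + 8 = 22.
For comparison, the top-then-right route costs 24.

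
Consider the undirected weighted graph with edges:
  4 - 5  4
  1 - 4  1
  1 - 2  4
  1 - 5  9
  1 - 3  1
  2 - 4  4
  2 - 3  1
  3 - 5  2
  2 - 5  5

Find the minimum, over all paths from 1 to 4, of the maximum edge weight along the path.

1

Comparing a few candidate routes:
1-2-5-4: max(4, 5, 4) = 5
1-3-5-4: max(1, 2, 4) = 4
1-4: max(1) = 1
1-3-2-4: max(1, 1, 4) = 4
1-2-4: max(4, 4) = 4
1-2-3-5-4: max(4, 1, 2, 4) = 4
The minimum achievable maximum is 1.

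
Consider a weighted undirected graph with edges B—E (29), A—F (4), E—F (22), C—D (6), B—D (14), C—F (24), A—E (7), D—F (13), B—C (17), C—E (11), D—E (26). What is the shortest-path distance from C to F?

19

Some routes from C to F:
C-D-F: 6 + 13 = 19
C-E-A-F: 11 + 7 + 4 = 22
C-F: 24
Best route has total 19.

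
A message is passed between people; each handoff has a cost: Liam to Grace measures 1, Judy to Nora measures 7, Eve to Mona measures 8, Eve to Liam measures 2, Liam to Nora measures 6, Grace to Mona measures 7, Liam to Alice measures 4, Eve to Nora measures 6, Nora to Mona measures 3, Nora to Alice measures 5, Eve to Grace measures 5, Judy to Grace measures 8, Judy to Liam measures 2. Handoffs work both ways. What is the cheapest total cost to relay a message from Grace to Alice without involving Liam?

15

Routes from Grace to Alice avoiding Liam:
Grace→Mona→Nora→Alice: 7 + 3 + 5 = 15
Grace→Judy→Nora→Alice: 8 + 7 + 5 = 20
Grace→Eve→Nora→Alice: 5 + 6 + 5 = 16
Grace→Mona→Eve→Nora→Alice: 7 + 8 + 6 + 5 = 26
Grace→Eve→Mona→Nora→Alice: 5 + 8 + 3 + 5 = 21
The minimum is 15.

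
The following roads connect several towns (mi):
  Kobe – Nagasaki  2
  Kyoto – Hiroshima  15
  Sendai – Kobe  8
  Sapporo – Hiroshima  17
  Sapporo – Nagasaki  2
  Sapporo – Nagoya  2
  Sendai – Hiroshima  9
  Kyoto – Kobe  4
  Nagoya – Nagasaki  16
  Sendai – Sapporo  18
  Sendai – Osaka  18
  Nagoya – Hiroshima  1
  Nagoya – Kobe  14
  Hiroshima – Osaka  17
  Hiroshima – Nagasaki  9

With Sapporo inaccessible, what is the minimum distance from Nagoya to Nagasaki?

10

A few of the Nagoya→Nagasaki routes:
Nagoya -> Hiroshima -> Sendai -> Kobe -> Nagasaki: 1 + 9 + 8 + 2 = 20
Nagoya -> Nagasaki: 16
Nagoya -> Kobe -> Nagasaki: 14 + 2 = 16
Nagoya -> Hiroshima -> Kyoto -> Kobe -> Nagasaki: 1 + 15 + 4 + 2 = 22
Nagoya -> Hiroshima -> Nagasaki: 1 + 9 = 10
The minimum is 10 mi.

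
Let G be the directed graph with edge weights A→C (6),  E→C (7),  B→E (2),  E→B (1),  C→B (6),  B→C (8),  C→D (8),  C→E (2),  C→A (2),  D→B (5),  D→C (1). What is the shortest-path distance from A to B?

Paths from A to B:
A -> C -> E -> B: 6 + 2 + 1 = 9
A -> C -> B: 6 + 6 = 12
A -> C -> D -> B: 6 + 8 + 5 = 19
Shortest: 9.

9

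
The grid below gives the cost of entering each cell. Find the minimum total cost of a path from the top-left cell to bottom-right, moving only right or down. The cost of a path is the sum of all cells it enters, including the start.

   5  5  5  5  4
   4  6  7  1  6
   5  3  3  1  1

22

Cheapest: (0,0) → (1,0) → (2,0) → (2,1) → (2,2) → (2,3) → (2,4)
  5 + 4 + 5 + 3 + 3 + 1 + 1 = 22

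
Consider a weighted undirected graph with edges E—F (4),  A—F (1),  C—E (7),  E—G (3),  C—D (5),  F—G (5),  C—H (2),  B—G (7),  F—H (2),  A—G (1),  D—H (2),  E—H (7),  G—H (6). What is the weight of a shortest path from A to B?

8

Some routes from A to B:
A → G → B: 1 + 7 = 8
A → F → E → G → B: 1 + 4 + 3 + 7 = 15
A → F → G → B: 1 + 5 + 7 = 13
A → F → H → G → B: 1 + 2 + 6 + 7 = 16
The minimum is 8.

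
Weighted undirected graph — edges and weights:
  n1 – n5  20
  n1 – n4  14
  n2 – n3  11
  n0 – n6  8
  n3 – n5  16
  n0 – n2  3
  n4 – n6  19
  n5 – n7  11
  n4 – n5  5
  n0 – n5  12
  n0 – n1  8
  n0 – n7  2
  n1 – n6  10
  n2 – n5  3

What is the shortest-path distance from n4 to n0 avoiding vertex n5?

Comparing a few candidate routes:
n4→n1→n0: 14 + 8 = 22
n4→n1→n6→n0: 14 + 10 + 8 = 32
n4→n6→n0: 19 + 8 = 27
Best route has total 22.

22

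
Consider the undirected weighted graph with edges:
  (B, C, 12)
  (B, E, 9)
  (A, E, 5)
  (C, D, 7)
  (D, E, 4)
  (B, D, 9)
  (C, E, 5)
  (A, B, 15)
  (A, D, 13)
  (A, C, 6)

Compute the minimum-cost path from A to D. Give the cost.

Checking several routes:
A → D: 13
A → E → C → D: 5 + 5 + 7 = 17
A → C → D: 6 + 7 = 13
A → C → E → D: 6 + 5 + 4 = 15
A → E → D: 5 + 4 = 9
A → E → B → D: 5 + 9 + 9 = 23
Best route has total 9.

9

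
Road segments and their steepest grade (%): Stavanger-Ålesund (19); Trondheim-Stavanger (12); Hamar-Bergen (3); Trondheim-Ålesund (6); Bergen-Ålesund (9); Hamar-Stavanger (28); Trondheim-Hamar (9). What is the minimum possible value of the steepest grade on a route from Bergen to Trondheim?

Paths from Bergen to Trondheim:
Bergen→Hamar→Stavanger→Trondheim: max(3, 28, 12) = 28
Bergen→Ålesund→Stavanger→Hamar→Trondheim: max(9, 19, 28, 9) = 28
Bergen→Hamar→Stavanger→Ålesund→Trondheim: max(3, 28, 19, 6) = 28
Bergen→Ålesund→Stavanger→Trondheim: max(9, 19, 12) = 19
Bergen→Hamar→Trondheim: max(3, 9) = 9
Bergen→Ålesund→Trondheim: max(9, 6) = 9
Best route has worst link 9%.

9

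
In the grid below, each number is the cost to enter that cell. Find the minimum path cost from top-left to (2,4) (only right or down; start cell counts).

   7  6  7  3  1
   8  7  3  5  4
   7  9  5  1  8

36

Cheapest: r0c0 -> r0c1 -> r0c2 -> r0c3 -> r0c4 -> r1c4 -> r2c4
  7 + 6 + 7 + 3 + 1 + 4 + 8 = 36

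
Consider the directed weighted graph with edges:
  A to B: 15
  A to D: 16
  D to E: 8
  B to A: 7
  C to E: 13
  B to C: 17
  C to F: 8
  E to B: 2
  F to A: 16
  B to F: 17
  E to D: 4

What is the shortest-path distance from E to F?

19

Paths from E to F:
E→B→C→F: 2 + 17 + 8 = 27
E→B→F: 2 + 17 = 19
Best route has total 19.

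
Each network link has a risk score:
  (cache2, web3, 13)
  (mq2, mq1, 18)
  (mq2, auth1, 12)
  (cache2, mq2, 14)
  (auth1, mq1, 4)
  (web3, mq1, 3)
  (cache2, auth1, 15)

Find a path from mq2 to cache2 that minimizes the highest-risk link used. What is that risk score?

Routes from mq2 to cache2:
mq2-auth1-cache2: max(12, 15) = 15
mq2-cache2: max(14) = 14
mq2-auth1-mq1-web3-cache2: max(12, 4, 3, 13) = 13
mq2-mq1-web3-cache2: max(18, 3, 13) = 18
mq2-mq1-auth1-cache2: max(18, 4, 15) = 18
Smallest bottleneck: 13.

13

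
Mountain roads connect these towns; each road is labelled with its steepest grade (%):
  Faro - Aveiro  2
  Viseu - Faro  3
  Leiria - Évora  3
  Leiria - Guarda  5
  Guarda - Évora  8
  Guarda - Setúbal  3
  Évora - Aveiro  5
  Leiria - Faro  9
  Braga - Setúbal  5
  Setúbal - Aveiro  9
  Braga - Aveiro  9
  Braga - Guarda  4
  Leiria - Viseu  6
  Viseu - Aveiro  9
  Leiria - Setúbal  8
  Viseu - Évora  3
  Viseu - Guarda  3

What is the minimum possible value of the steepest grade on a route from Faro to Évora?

3

Some routes from Faro to Évora:
Faro→Aveiro→Évora: max(2, 5) = 5
Faro→Viseu→Évora: max(3, 3) = 3
Faro→Viseu→Guarda→Leiria→Évora: max(3, 3, 5, 3) = 5
Faro→Viseu→Leiria→Évora: max(3, 6, 3) = 6
Smallest bottleneck: 3%.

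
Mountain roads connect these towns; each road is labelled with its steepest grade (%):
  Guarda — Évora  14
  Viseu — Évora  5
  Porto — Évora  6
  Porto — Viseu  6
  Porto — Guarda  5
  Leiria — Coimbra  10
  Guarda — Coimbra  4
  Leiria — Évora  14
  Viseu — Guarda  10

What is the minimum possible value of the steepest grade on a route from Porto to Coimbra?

Some routes from Porto to Coimbra:
Porto - Évora - Guarda - Coimbra: max(6, 14, 4) = 14
Porto - Viseu - Guarda - Coimbra: max(6, 10, 4) = 10
Porto - Évora - Viseu - Guarda - Coimbra: max(6, 5, 10, 4) = 10
Porto - Évora - Leiria - Coimbra: max(6, 14, 10) = 14
Porto - Guarda - Coimbra: max(5, 4) = 5
Smallest bottleneck: 5%.

5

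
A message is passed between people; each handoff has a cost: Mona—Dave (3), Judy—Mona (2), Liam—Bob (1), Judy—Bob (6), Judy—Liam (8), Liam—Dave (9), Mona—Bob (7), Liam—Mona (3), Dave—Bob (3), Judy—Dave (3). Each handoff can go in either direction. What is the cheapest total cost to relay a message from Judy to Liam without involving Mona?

Paths from Judy to Liam avoiding Mona:
Judy - Bob - Liam: 6 + 1 = 7
Judy - Bob - Dave - Liam: 6 + 3 + 9 = 18
Judy - Dave - Bob - Liam: 3 + 3 + 1 = 7
Judy - Liam: 8
Judy - Dave - Liam: 3 + 9 = 12
Shortest: 7.

7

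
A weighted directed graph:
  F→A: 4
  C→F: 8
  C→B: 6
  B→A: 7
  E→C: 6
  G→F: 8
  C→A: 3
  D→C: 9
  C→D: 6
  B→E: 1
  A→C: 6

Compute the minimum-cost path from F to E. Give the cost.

Paths from F to E:
F-A-C-B-E: 4 + 6 + 6 + 1 = 17
Best route has total 17.

17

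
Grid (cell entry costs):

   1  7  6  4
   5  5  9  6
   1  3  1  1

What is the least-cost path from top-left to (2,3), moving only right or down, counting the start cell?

One optimal route is [0,0] [1,0] [2,0] [2,1] [2,2] [2,3].
Its cost is 1 + 5 + 1 + 3 + 1 + 1 = 12.
(Top row then right column would cost 25.)

12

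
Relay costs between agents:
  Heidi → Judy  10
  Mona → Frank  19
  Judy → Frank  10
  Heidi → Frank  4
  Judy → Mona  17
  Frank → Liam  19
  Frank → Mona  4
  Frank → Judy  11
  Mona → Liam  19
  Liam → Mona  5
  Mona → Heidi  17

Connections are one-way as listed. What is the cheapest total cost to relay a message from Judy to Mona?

14

Paths from Judy to Mona:
Judy → Mona: 17
Judy → Frank → Liam → Mona: 10 + 19 + 5 = 34
Judy → Frank → Mona: 10 + 4 = 14
The minimum is 14.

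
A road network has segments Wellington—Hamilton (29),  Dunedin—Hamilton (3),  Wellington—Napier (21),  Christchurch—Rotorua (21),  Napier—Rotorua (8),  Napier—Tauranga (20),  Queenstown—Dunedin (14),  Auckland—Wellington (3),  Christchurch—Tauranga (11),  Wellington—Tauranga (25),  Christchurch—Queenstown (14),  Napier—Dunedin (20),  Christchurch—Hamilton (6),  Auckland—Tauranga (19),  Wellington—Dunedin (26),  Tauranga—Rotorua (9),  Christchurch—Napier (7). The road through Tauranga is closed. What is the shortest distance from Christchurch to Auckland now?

31

Some routes from Christchurch to Auckland avoiding Tauranga:
Christchurch → Hamilton → Dunedin → Wellington → Auckland: 6 + 3 + 26 + 3 = 38
Christchurch → Hamilton → Wellington → Auckland: 6 + 29 + 3 = 38
Christchurch → Napier → Wellington → Auckland: 7 + 21 + 3 = 31
Best route has total 31.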